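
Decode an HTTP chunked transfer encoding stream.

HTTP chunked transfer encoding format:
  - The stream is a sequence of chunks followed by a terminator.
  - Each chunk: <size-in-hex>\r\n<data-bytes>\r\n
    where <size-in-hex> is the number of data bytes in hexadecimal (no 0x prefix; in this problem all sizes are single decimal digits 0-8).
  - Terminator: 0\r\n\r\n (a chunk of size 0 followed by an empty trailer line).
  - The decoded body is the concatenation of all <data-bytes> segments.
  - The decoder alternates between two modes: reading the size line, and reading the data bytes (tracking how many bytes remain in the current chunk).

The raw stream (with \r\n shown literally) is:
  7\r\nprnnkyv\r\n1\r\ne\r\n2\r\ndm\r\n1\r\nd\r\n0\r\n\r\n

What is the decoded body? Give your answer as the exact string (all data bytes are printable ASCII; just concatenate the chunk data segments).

Chunk 1: stream[0..1]='7' size=0x7=7, data at stream[3..10]='prnnkyv' -> body[0..7], body so far='prnnkyv'
Chunk 2: stream[12..13]='1' size=0x1=1, data at stream[15..16]='e' -> body[7..8], body so far='prnnkyve'
Chunk 3: stream[18..19]='2' size=0x2=2, data at stream[21..23]='dm' -> body[8..10], body so far='prnnkyvedm'
Chunk 4: stream[25..26]='1' size=0x1=1, data at stream[28..29]='d' -> body[10..11], body so far='prnnkyvedmd'
Chunk 5: stream[31..32]='0' size=0 (terminator). Final body='prnnkyvedmd' (11 bytes)

Answer: prnnkyvedmd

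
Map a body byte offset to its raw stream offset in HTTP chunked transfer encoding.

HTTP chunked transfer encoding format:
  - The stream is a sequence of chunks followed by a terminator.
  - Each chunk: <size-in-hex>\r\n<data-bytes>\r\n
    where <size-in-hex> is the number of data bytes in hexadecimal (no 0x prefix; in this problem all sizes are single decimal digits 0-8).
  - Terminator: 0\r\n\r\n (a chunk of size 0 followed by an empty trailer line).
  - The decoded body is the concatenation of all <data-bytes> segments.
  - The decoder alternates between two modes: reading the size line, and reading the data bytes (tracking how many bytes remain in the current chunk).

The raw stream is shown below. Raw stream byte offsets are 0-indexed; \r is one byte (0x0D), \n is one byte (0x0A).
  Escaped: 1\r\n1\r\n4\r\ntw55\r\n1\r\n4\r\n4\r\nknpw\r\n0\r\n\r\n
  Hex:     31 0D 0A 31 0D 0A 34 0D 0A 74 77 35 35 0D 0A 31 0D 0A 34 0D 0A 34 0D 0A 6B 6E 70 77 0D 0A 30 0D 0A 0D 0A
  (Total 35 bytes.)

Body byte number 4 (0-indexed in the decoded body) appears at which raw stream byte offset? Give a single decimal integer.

Chunk 1: stream[0..1]='1' size=0x1=1, data at stream[3..4]='1' -> body[0..1], body so far='1'
Chunk 2: stream[6..7]='4' size=0x4=4, data at stream[9..13]='tw55' -> body[1..5], body so far='1tw55'
Chunk 3: stream[15..16]='1' size=0x1=1, data at stream[18..19]='4' -> body[5..6], body so far='1tw554'
Chunk 4: stream[21..22]='4' size=0x4=4, data at stream[24..28]='knpw' -> body[6..10], body so far='1tw554knpw'
Chunk 5: stream[30..31]='0' size=0 (terminator). Final body='1tw554knpw' (10 bytes)
Body byte 4 at stream offset 12

Answer: 12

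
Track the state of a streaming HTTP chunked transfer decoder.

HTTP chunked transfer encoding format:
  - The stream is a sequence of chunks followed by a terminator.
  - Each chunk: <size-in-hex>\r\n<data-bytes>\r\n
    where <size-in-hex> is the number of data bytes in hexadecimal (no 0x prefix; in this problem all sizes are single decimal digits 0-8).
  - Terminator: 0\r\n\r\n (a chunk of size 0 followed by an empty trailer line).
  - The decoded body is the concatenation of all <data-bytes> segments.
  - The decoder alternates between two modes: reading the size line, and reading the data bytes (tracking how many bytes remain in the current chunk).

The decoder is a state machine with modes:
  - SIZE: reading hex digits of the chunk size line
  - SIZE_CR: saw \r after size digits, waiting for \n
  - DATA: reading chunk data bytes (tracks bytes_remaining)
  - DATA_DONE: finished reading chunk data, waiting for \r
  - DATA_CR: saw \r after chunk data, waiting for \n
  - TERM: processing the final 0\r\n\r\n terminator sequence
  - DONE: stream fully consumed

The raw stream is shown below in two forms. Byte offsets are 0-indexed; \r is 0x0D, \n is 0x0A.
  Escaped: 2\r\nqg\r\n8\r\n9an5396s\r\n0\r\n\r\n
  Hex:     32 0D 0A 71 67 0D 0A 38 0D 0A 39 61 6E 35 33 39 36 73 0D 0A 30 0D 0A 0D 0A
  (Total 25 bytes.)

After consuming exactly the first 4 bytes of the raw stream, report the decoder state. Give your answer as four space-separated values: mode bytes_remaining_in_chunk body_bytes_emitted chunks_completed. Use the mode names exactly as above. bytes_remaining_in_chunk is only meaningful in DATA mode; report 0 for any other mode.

Answer: DATA 1 1 0

Derivation:
Byte 0 = '2': mode=SIZE remaining=0 emitted=0 chunks_done=0
Byte 1 = 0x0D: mode=SIZE_CR remaining=0 emitted=0 chunks_done=0
Byte 2 = 0x0A: mode=DATA remaining=2 emitted=0 chunks_done=0
Byte 3 = 'q': mode=DATA remaining=1 emitted=1 chunks_done=0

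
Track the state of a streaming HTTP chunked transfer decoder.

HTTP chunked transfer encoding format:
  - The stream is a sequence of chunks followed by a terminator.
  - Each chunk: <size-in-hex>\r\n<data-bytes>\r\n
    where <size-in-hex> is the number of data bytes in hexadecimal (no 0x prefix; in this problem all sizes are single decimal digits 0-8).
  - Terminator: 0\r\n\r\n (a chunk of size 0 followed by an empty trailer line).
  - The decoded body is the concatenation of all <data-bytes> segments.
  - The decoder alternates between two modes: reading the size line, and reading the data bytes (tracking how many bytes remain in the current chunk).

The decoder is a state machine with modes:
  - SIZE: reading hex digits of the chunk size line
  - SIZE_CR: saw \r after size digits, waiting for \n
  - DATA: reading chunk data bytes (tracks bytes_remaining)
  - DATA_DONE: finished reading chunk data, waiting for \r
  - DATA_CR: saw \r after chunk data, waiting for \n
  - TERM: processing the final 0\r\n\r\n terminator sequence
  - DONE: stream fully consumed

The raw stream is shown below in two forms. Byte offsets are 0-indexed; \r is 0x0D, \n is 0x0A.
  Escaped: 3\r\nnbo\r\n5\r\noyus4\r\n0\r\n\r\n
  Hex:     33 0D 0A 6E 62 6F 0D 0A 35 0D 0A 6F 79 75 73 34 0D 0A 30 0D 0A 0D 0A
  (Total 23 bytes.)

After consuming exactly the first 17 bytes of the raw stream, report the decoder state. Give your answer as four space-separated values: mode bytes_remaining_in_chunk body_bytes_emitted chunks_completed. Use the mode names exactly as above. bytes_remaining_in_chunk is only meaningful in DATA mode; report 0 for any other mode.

Byte 0 = '3': mode=SIZE remaining=0 emitted=0 chunks_done=0
Byte 1 = 0x0D: mode=SIZE_CR remaining=0 emitted=0 chunks_done=0
Byte 2 = 0x0A: mode=DATA remaining=3 emitted=0 chunks_done=0
Byte 3 = 'n': mode=DATA remaining=2 emitted=1 chunks_done=0
Byte 4 = 'b': mode=DATA remaining=1 emitted=2 chunks_done=0
Byte 5 = 'o': mode=DATA_DONE remaining=0 emitted=3 chunks_done=0
Byte 6 = 0x0D: mode=DATA_CR remaining=0 emitted=3 chunks_done=0
Byte 7 = 0x0A: mode=SIZE remaining=0 emitted=3 chunks_done=1
Byte 8 = '5': mode=SIZE remaining=0 emitted=3 chunks_done=1
Byte 9 = 0x0D: mode=SIZE_CR remaining=0 emitted=3 chunks_done=1
Byte 10 = 0x0A: mode=DATA remaining=5 emitted=3 chunks_done=1
Byte 11 = 'o': mode=DATA remaining=4 emitted=4 chunks_done=1
Byte 12 = 'y': mode=DATA remaining=3 emitted=5 chunks_done=1
Byte 13 = 'u': mode=DATA remaining=2 emitted=6 chunks_done=1
Byte 14 = 's': mode=DATA remaining=1 emitted=7 chunks_done=1
Byte 15 = '4': mode=DATA_DONE remaining=0 emitted=8 chunks_done=1
Byte 16 = 0x0D: mode=DATA_CR remaining=0 emitted=8 chunks_done=1

Answer: DATA_CR 0 8 1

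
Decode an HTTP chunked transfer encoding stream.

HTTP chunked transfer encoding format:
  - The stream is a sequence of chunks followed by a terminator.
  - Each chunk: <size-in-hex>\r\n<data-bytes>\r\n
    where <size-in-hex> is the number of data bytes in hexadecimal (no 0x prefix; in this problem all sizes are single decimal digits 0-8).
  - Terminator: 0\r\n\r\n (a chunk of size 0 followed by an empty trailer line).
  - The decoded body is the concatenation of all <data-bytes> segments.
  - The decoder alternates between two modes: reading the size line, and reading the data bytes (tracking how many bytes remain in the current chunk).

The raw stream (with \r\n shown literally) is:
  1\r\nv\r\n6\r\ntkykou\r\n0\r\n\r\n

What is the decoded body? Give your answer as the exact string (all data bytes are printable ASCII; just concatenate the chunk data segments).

Chunk 1: stream[0..1]='1' size=0x1=1, data at stream[3..4]='v' -> body[0..1], body so far='v'
Chunk 2: stream[6..7]='6' size=0x6=6, data at stream[9..15]='tkykou' -> body[1..7], body so far='vtkykou'
Chunk 3: stream[17..18]='0' size=0 (terminator). Final body='vtkykou' (7 bytes)

Answer: vtkykou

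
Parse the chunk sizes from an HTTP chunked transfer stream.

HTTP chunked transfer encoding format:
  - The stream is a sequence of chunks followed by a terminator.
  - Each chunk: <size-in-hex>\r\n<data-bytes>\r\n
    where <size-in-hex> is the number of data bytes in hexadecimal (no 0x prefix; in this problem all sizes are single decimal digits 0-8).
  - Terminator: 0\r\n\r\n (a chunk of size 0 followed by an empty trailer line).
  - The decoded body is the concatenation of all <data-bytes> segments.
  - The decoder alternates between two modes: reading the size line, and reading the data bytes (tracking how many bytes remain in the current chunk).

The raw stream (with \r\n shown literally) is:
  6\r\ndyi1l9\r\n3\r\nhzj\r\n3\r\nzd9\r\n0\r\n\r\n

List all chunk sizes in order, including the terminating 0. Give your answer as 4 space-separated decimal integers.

Chunk 1: stream[0..1]='6' size=0x6=6, data at stream[3..9]='dyi1l9' -> body[0..6], body so far='dyi1l9'
Chunk 2: stream[11..12]='3' size=0x3=3, data at stream[14..17]='hzj' -> body[6..9], body so far='dyi1l9hzj'
Chunk 3: stream[19..20]='3' size=0x3=3, data at stream[22..25]='zd9' -> body[9..12], body so far='dyi1l9hzjzd9'
Chunk 4: stream[27..28]='0' size=0 (terminator). Final body='dyi1l9hzjzd9' (12 bytes)

Answer: 6 3 3 0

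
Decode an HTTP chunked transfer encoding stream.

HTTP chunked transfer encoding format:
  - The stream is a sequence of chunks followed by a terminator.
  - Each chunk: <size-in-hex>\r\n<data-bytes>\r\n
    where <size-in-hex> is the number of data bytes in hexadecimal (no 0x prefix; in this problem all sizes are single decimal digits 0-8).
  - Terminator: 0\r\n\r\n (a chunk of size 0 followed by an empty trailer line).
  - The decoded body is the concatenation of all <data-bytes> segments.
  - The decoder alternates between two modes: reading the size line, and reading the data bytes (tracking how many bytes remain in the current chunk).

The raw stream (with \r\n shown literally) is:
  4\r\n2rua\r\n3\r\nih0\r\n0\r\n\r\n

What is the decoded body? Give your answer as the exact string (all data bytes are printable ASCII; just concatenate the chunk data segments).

Answer: 2ruaih0

Derivation:
Chunk 1: stream[0..1]='4' size=0x4=4, data at stream[3..7]='2rua' -> body[0..4], body so far='2rua'
Chunk 2: stream[9..10]='3' size=0x3=3, data at stream[12..15]='ih0' -> body[4..7], body so far='2ruaih0'
Chunk 3: stream[17..18]='0' size=0 (terminator). Final body='2ruaih0' (7 bytes)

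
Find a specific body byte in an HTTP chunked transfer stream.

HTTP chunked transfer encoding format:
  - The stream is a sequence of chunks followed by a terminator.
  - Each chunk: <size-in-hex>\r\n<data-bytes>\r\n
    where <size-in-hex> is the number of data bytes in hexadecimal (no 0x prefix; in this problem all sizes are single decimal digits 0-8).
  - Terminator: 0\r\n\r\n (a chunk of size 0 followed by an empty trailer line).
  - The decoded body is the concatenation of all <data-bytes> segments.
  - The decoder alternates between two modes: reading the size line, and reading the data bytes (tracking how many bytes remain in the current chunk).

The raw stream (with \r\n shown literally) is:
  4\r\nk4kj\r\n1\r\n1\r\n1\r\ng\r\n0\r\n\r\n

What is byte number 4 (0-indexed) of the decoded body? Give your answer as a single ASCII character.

Chunk 1: stream[0..1]='4' size=0x4=4, data at stream[3..7]='k4kj' -> body[0..4], body so far='k4kj'
Chunk 2: stream[9..10]='1' size=0x1=1, data at stream[12..13]='1' -> body[4..5], body so far='k4kj1'
Chunk 3: stream[15..16]='1' size=0x1=1, data at stream[18..19]='g' -> body[5..6], body so far='k4kj1g'
Chunk 4: stream[21..22]='0' size=0 (terminator). Final body='k4kj1g' (6 bytes)
Body byte 4 = '1'

Answer: 1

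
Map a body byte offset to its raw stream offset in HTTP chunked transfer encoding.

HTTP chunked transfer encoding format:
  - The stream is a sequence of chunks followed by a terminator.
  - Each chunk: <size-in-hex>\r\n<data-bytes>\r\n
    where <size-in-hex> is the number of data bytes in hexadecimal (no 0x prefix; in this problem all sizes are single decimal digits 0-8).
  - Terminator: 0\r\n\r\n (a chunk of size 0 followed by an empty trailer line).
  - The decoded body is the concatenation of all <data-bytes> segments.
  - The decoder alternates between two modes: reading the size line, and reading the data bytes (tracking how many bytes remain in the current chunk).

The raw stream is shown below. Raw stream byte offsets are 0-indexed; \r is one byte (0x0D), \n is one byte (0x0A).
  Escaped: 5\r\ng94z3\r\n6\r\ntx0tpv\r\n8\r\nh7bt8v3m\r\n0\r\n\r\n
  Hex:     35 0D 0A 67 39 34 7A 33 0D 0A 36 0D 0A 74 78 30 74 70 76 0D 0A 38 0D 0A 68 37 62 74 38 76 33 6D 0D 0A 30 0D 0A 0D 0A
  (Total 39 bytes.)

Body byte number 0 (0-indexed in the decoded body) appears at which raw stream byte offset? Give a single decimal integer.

Chunk 1: stream[0..1]='5' size=0x5=5, data at stream[3..8]='g94z3' -> body[0..5], body so far='g94z3'
Chunk 2: stream[10..11]='6' size=0x6=6, data at stream[13..19]='tx0tpv' -> body[5..11], body so far='g94z3tx0tpv'
Chunk 3: stream[21..22]='8' size=0x8=8, data at stream[24..32]='h7bt8v3m' -> body[11..19], body so far='g94z3tx0tpvh7bt8v3m'
Chunk 4: stream[34..35]='0' size=0 (terminator). Final body='g94z3tx0tpvh7bt8v3m' (19 bytes)
Body byte 0 at stream offset 3

Answer: 3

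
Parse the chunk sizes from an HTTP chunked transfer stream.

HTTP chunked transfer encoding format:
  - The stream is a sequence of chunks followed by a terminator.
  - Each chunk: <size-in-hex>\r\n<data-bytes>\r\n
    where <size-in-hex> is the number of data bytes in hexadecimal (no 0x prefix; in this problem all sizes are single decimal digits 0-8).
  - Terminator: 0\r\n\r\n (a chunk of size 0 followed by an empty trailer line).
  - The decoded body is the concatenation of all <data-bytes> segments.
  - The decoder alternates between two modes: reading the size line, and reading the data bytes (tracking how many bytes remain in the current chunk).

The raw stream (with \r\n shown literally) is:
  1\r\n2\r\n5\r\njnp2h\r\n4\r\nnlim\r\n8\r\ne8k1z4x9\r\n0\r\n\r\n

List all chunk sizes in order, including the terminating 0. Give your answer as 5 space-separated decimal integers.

Chunk 1: stream[0..1]='1' size=0x1=1, data at stream[3..4]='2' -> body[0..1], body so far='2'
Chunk 2: stream[6..7]='5' size=0x5=5, data at stream[9..14]='jnp2h' -> body[1..6], body so far='2jnp2h'
Chunk 3: stream[16..17]='4' size=0x4=4, data at stream[19..23]='nlim' -> body[6..10], body so far='2jnp2hnlim'
Chunk 4: stream[25..26]='8' size=0x8=8, data at stream[28..36]='e8k1z4x9' -> body[10..18], body so far='2jnp2hnlime8k1z4x9'
Chunk 5: stream[38..39]='0' size=0 (terminator). Final body='2jnp2hnlime8k1z4x9' (18 bytes)

Answer: 1 5 4 8 0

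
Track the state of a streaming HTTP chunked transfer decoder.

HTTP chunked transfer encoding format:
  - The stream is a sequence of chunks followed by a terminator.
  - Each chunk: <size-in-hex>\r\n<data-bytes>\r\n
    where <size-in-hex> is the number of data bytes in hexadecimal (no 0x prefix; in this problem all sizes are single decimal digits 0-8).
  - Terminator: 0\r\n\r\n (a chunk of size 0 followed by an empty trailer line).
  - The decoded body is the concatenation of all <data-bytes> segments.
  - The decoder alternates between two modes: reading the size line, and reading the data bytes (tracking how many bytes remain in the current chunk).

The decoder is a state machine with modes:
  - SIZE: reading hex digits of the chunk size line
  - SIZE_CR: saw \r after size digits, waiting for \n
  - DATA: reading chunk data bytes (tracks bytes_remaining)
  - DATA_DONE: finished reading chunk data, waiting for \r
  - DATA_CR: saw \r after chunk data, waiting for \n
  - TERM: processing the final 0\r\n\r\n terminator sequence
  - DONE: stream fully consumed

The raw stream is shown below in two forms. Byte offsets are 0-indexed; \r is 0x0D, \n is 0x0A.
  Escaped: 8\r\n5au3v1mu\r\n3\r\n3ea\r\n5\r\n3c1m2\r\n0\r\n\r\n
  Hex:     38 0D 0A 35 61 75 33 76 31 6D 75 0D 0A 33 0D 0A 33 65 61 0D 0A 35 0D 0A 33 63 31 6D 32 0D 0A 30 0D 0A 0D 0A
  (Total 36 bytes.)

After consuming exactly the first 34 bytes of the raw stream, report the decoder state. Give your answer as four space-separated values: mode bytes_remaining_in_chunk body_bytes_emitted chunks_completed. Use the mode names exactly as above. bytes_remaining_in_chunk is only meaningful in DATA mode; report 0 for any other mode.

Answer: TERM 0 16 3

Derivation:
Byte 0 = '8': mode=SIZE remaining=0 emitted=0 chunks_done=0
Byte 1 = 0x0D: mode=SIZE_CR remaining=0 emitted=0 chunks_done=0
Byte 2 = 0x0A: mode=DATA remaining=8 emitted=0 chunks_done=0
Byte 3 = '5': mode=DATA remaining=7 emitted=1 chunks_done=0
Byte 4 = 'a': mode=DATA remaining=6 emitted=2 chunks_done=0
Byte 5 = 'u': mode=DATA remaining=5 emitted=3 chunks_done=0
Byte 6 = '3': mode=DATA remaining=4 emitted=4 chunks_done=0
Byte 7 = 'v': mode=DATA remaining=3 emitted=5 chunks_done=0
Byte 8 = '1': mode=DATA remaining=2 emitted=6 chunks_done=0
Byte 9 = 'm': mode=DATA remaining=1 emitted=7 chunks_done=0
Byte 10 = 'u': mode=DATA_DONE remaining=0 emitted=8 chunks_done=0
Byte 11 = 0x0D: mode=DATA_CR remaining=0 emitted=8 chunks_done=0
Byte 12 = 0x0A: mode=SIZE remaining=0 emitted=8 chunks_done=1
Byte 13 = '3': mode=SIZE remaining=0 emitted=8 chunks_done=1
Byte 14 = 0x0D: mode=SIZE_CR remaining=0 emitted=8 chunks_done=1
Byte 15 = 0x0A: mode=DATA remaining=3 emitted=8 chunks_done=1
Byte 16 = '3': mode=DATA remaining=2 emitted=9 chunks_done=1
Byte 17 = 'e': mode=DATA remaining=1 emitted=10 chunks_done=1
Byte 18 = 'a': mode=DATA_DONE remaining=0 emitted=11 chunks_done=1
Byte 19 = 0x0D: mode=DATA_CR remaining=0 emitted=11 chunks_done=1
Byte 20 = 0x0A: mode=SIZE remaining=0 emitted=11 chunks_done=2
Byte 21 = '5': mode=SIZE remaining=0 emitted=11 chunks_done=2
Byte 22 = 0x0D: mode=SIZE_CR remaining=0 emitted=11 chunks_done=2
Byte 23 = 0x0A: mode=DATA remaining=5 emitted=11 chunks_done=2
Byte 24 = '3': mode=DATA remaining=4 emitted=12 chunks_done=2
Byte 25 = 'c': mode=DATA remaining=3 emitted=13 chunks_done=2
Byte 26 = '1': mode=DATA remaining=2 emitted=14 chunks_done=2
Byte 27 = 'm': mode=DATA remaining=1 emitted=15 chunks_done=2
Byte 28 = '2': mode=DATA_DONE remaining=0 emitted=16 chunks_done=2
Byte 29 = 0x0D: mode=DATA_CR remaining=0 emitted=16 chunks_done=2
Byte 30 = 0x0A: mode=SIZE remaining=0 emitted=16 chunks_done=3
Byte 31 = '0': mode=SIZE remaining=0 emitted=16 chunks_done=3
Byte 32 = 0x0D: mode=SIZE_CR remaining=0 emitted=16 chunks_done=3
Byte 33 = 0x0A: mode=TERM remaining=0 emitted=16 chunks_done=3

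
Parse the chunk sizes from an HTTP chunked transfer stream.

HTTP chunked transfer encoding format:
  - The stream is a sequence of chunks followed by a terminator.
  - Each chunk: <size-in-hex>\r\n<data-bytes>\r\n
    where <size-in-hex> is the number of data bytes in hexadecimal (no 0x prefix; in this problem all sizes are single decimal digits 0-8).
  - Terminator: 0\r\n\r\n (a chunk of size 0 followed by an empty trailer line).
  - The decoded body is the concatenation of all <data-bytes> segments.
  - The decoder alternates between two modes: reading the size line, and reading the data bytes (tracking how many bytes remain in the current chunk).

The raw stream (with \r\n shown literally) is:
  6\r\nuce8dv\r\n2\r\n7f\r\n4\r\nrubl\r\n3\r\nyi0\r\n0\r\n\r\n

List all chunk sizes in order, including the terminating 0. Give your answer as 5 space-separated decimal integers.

Answer: 6 2 4 3 0

Derivation:
Chunk 1: stream[0..1]='6' size=0x6=6, data at stream[3..9]='uce8dv' -> body[0..6], body so far='uce8dv'
Chunk 2: stream[11..12]='2' size=0x2=2, data at stream[14..16]='7f' -> body[6..8], body so far='uce8dv7f'
Chunk 3: stream[18..19]='4' size=0x4=4, data at stream[21..25]='rubl' -> body[8..12], body so far='uce8dv7frubl'
Chunk 4: stream[27..28]='3' size=0x3=3, data at stream[30..33]='yi0' -> body[12..15], body so far='uce8dv7frublyi0'
Chunk 5: stream[35..36]='0' size=0 (terminator). Final body='uce8dv7frublyi0' (15 bytes)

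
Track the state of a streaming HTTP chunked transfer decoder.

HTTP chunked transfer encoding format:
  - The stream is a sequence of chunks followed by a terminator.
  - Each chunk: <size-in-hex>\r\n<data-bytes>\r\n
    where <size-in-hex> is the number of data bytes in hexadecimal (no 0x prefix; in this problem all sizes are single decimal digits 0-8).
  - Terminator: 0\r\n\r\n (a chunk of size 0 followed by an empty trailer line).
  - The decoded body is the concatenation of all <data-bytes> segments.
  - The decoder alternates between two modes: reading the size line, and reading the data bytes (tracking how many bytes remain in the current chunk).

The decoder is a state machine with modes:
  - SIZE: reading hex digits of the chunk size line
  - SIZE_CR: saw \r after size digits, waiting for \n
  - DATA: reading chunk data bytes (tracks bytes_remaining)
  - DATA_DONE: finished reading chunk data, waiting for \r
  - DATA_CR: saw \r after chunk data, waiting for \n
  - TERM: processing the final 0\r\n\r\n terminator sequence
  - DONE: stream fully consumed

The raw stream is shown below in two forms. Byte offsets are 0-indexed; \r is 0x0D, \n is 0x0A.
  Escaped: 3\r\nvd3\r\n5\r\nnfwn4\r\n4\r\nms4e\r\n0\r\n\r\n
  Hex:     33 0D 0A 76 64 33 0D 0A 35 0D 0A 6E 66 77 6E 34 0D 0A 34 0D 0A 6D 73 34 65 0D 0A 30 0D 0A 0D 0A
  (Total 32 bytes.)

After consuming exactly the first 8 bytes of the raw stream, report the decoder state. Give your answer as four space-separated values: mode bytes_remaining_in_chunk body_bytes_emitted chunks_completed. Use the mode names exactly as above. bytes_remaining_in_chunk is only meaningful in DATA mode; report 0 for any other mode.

Answer: SIZE 0 3 1

Derivation:
Byte 0 = '3': mode=SIZE remaining=0 emitted=0 chunks_done=0
Byte 1 = 0x0D: mode=SIZE_CR remaining=0 emitted=0 chunks_done=0
Byte 2 = 0x0A: mode=DATA remaining=3 emitted=0 chunks_done=0
Byte 3 = 'v': mode=DATA remaining=2 emitted=1 chunks_done=0
Byte 4 = 'd': mode=DATA remaining=1 emitted=2 chunks_done=0
Byte 5 = '3': mode=DATA_DONE remaining=0 emitted=3 chunks_done=0
Byte 6 = 0x0D: mode=DATA_CR remaining=0 emitted=3 chunks_done=0
Byte 7 = 0x0A: mode=SIZE remaining=0 emitted=3 chunks_done=1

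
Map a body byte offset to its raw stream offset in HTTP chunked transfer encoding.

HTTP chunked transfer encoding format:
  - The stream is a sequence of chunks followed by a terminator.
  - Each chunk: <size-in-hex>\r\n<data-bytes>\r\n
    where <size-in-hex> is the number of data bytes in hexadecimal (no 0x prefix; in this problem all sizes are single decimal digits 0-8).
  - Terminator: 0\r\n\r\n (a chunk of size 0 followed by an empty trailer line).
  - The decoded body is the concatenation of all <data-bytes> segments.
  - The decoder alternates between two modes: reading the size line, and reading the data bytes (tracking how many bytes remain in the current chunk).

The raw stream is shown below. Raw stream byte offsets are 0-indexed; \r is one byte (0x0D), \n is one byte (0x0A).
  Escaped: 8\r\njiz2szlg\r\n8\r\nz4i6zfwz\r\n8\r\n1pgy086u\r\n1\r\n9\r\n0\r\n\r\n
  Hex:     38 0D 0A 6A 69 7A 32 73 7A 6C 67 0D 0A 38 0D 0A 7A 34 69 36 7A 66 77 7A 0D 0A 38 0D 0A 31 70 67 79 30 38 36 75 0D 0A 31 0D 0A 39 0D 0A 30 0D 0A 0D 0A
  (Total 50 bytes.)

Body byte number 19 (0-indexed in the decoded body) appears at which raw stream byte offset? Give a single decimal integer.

Answer: 32

Derivation:
Chunk 1: stream[0..1]='8' size=0x8=8, data at stream[3..11]='jiz2szlg' -> body[0..8], body so far='jiz2szlg'
Chunk 2: stream[13..14]='8' size=0x8=8, data at stream[16..24]='z4i6zfwz' -> body[8..16], body so far='jiz2szlgz4i6zfwz'
Chunk 3: stream[26..27]='8' size=0x8=8, data at stream[29..37]='1pgy086u' -> body[16..24], body so far='jiz2szlgz4i6zfwz1pgy086u'
Chunk 4: stream[39..40]='1' size=0x1=1, data at stream[42..43]='9' -> body[24..25], body so far='jiz2szlgz4i6zfwz1pgy086u9'
Chunk 5: stream[45..46]='0' size=0 (terminator). Final body='jiz2szlgz4i6zfwz1pgy086u9' (25 bytes)
Body byte 19 at stream offset 32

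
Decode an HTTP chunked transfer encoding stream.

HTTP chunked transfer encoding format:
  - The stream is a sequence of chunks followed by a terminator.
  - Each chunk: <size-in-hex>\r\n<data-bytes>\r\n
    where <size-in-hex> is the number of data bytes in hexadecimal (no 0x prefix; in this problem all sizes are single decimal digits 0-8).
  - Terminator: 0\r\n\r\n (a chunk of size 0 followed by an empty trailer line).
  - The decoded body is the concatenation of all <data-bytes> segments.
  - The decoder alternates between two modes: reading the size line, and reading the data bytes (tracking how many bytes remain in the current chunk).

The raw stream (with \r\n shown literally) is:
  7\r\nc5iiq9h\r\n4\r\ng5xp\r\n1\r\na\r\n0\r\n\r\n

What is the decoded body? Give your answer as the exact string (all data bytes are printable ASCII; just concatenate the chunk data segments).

Chunk 1: stream[0..1]='7' size=0x7=7, data at stream[3..10]='c5iiq9h' -> body[0..7], body so far='c5iiq9h'
Chunk 2: stream[12..13]='4' size=0x4=4, data at stream[15..19]='g5xp' -> body[7..11], body so far='c5iiq9hg5xp'
Chunk 3: stream[21..22]='1' size=0x1=1, data at stream[24..25]='a' -> body[11..12], body so far='c5iiq9hg5xpa'
Chunk 4: stream[27..28]='0' size=0 (terminator). Final body='c5iiq9hg5xpa' (12 bytes)

Answer: c5iiq9hg5xpa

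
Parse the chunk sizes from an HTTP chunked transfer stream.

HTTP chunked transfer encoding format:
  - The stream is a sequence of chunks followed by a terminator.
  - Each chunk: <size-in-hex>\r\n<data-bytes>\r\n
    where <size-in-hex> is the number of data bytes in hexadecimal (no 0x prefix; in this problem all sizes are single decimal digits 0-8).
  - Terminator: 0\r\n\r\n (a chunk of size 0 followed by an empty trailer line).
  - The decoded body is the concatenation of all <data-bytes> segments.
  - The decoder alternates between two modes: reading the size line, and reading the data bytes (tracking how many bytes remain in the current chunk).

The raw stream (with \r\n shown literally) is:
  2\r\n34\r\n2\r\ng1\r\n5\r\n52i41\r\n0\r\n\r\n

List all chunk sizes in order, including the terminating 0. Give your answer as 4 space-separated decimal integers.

Answer: 2 2 5 0

Derivation:
Chunk 1: stream[0..1]='2' size=0x2=2, data at stream[3..5]='34' -> body[0..2], body so far='34'
Chunk 2: stream[7..8]='2' size=0x2=2, data at stream[10..12]='g1' -> body[2..4], body so far='34g1'
Chunk 3: stream[14..15]='5' size=0x5=5, data at stream[17..22]='52i41' -> body[4..9], body so far='34g152i41'
Chunk 4: stream[24..25]='0' size=0 (terminator). Final body='34g152i41' (9 bytes)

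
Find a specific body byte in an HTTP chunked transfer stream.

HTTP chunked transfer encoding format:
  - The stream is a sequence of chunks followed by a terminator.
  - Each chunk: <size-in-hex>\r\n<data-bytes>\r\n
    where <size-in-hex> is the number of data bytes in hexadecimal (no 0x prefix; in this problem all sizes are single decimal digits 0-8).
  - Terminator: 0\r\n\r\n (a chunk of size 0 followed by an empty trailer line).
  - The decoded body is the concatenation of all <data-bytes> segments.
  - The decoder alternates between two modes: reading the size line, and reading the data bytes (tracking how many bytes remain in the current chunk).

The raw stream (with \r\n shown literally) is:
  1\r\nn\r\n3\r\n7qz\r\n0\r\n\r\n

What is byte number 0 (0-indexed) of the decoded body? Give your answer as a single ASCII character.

Answer: n

Derivation:
Chunk 1: stream[0..1]='1' size=0x1=1, data at stream[3..4]='n' -> body[0..1], body so far='n'
Chunk 2: stream[6..7]='3' size=0x3=3, data at stream[9..12]='7qz' -> body[1..4], body so far='n7qz'
Chunk 3: stream[14..15]='0' size=0 (terminator). Final body='n7qz' (4 bytes)
Body byte 0 = 'n'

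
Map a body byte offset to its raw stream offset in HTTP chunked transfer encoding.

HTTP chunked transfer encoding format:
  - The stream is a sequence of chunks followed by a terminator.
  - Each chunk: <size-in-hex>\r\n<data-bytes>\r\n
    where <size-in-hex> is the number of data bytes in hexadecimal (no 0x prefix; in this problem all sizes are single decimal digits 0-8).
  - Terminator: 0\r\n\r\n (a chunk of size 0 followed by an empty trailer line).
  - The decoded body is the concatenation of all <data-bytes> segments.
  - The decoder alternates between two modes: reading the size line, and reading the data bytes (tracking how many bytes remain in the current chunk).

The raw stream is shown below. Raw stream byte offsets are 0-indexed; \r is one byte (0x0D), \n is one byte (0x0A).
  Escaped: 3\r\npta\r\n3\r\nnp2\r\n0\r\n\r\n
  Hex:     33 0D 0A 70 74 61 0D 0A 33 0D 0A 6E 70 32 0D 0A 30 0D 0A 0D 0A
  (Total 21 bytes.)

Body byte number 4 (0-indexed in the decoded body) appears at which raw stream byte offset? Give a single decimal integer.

Answer: 12

Derivation:
Chunk 1: stream[0..1]='3' size=0x3=3, data at stream[3..6]='pta' -> body[0..3], body so far='pta'
Chunk 2: stream[8..9]='3' size=0x3=3, data at stream[11..14]='np2' -> body[3..6], body so far='ptanp2'
Chunk 3: stream[16..17]='0' size=0 (terminator). Final body='ptanp2' (6 bytes)
Body byte 4 at stream offset 12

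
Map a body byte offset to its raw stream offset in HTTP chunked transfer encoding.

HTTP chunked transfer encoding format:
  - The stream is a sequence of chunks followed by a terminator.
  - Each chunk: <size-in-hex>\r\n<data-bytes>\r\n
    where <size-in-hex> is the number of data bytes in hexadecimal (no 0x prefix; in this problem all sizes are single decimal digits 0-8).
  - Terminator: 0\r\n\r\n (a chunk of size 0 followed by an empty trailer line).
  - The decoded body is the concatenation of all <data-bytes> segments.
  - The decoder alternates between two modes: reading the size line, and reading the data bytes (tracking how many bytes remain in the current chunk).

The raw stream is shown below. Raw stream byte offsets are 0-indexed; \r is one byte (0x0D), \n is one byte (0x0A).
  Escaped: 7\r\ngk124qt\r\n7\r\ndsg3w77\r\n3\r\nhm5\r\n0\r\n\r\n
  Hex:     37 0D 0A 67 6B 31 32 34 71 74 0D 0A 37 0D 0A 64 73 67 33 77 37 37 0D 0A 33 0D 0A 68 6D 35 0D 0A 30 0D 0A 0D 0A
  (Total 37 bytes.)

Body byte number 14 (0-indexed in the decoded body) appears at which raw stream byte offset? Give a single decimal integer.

Answer: 27

Derivation:
Chunk 1: stream[0..1]='7' size=0x7=7, data at stream[3..10]='gk124qt' -> body[0..7], body so far='gk124qt'
Chunk 2: stream[12..13]='7' size=0x7=7, data at stream[15..22]='dsg3w77' -> body[7..14], body so far='gk124qtdsg3w77'
Chunk 3: stream[24..25]='3' size=0x3=3, data at stream[27..30]='hm5' -> body[14..17], body so far='gk124qtdsg3w77hm5'
Chunk 4: stream[32..33]='0' size=0 (terminator). Final body='gk124qtdsg3w77hm5' (17 bytes)
Body byte 14 at stream offset 27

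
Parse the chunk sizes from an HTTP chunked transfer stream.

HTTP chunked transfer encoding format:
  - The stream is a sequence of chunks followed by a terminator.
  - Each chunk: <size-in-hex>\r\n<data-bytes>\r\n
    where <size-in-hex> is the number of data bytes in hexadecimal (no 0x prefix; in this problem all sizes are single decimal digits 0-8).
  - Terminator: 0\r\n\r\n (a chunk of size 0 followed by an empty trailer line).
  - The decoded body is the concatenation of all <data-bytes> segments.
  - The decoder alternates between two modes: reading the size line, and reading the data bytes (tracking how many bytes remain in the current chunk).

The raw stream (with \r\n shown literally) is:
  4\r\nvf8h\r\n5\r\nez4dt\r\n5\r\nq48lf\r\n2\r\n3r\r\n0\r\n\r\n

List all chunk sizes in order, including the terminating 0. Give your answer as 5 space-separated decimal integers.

Chunk 1: stream[0..1]='4' size=0x4=4, data at stream[3..7]='vf8h' -> body[0..4], body so far='vf8h'
Chunk 2: stream[9..10]='5' size=0x5=5, data at stream[12..17]='ez4dt' -> body[4..9], body so far='vf8hez4dt'
Chunk 3: stream[19..20]='5' size=0x5=5, data at stream[22..27]='q48lf' -> body[9..14], body so far='vf8hez4dtq48lf'
Chunk 4: stream[29..30]='2' size=0x2=2, data at stream[32..34]='3r' -> body[14..16], body so far='vf8hez4dtq48lf3r'
Chunk 5: stream[36..37]='0' size=0 (terminator). Final body='vf8hez4dtq48lf3r' (16 bytes)

Answer: 4 5 5 2 0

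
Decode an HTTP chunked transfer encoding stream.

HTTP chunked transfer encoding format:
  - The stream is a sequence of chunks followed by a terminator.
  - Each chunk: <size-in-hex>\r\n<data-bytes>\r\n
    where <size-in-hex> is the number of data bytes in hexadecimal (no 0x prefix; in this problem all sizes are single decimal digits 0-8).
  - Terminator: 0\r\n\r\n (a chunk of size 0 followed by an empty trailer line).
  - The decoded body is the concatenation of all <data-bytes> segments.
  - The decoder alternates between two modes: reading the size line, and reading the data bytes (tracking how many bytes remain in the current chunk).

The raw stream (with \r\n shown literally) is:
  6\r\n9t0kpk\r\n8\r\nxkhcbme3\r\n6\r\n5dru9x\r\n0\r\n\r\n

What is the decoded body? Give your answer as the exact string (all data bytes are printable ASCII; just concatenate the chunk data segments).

Chunk 1: stream[0..1]='6' size=0x6=6, data at stream[3..9]='9t0kpk' -> body[0..6], body so far='9t0kpk'
Chunk 2: stream[11..12]='8' size=0x8=8, data at stream[14..22]='xkhcbme3' -> body[6..14], body so far='9t0kpkxkhcbme3'
Chunk 3: stream[24..25]='6' size=0x6=6, data at stream[27..33]='5dru9x' -> body[14..20], body so far='9t0kpkxkhcbme35dru9x'
Chunk 4: stream[35..36]='0' size=0 (terminator). Final body='9t0kpkxkhcbme35dru9x' (20 bytes)

Answer: 9t0kpkxkhcbme35dru9x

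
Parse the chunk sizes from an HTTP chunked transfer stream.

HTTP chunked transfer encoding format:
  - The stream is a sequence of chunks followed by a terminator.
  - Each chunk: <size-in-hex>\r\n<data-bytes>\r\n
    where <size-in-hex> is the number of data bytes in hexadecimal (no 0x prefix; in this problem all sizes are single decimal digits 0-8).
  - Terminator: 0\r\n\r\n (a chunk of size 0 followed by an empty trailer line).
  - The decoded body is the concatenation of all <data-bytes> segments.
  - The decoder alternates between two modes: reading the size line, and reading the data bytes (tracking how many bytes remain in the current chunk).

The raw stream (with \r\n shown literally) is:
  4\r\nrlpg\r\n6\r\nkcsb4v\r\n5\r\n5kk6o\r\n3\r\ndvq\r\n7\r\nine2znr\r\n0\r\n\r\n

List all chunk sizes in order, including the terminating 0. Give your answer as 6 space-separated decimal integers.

Answer: 4 6 5 3 7 0

Derivation:
Chunk 1: stream[0..1]='4' size=0x4=4, data at stream[3..7]='rlpg' -> body[0..4], body so far='rlpg'
Chunk 2: stream[9..10]='6' size=0x6=6, data at stream[12..18]='kcsb4v' -> body[4..10], body so far='rlpgkcsb4v'
Chunk 3: stream[20..21]='5' size=0x5=5, data at stream[23..28]='5kk6o' -> body[10..15], body so far='rlpgkcsb4v5kk6o'
Chunk 4: stream[30..31]='3' size=0x3=3, data at stream[33..36]='dvq' -> body[15..18], body so far='rlpgkcsb4v5kk6odvq'
Chunk 5: stream[38..39]='7' size=0x7=7, data at stream[41..48]='ine2znr' -> body[18..25], body so far='rlpgkcsb4v5kk6odvqine2znr'
Chunk 6: stream[50..51]='0' size=0 (terminator). Final body='rlpgkcsb4v5kk6odvqine2znr' (25 bytes)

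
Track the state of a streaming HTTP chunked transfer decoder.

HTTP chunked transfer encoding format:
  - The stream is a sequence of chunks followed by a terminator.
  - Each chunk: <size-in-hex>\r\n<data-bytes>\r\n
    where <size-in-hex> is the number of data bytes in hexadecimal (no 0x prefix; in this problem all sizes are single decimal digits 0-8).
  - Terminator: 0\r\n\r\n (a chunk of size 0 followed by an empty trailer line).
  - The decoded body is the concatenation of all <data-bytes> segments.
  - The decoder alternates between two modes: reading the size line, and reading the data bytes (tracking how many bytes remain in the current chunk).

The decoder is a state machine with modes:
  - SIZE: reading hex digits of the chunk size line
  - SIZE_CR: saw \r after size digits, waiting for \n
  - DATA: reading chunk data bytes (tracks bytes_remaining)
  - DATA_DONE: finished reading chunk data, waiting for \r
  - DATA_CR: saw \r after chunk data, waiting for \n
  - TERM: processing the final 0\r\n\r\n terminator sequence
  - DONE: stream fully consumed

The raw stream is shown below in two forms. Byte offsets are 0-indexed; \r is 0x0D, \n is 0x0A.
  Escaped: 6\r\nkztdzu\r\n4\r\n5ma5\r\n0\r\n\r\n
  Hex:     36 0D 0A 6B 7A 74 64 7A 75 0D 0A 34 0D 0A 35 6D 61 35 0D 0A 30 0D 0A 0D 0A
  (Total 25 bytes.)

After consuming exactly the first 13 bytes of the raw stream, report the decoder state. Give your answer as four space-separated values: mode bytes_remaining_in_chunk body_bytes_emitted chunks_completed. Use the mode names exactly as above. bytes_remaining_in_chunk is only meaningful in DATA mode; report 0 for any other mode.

Answer: SIZE_CR 0 6 1

Derivation:
Byte 0 = '6': mode=SIZE remaining=0 emitted=0 chunks_done=0
Byte 1 = 0x0D: mode=SIZE_CR remaining=0 emitted=0 chunks_done=0
Byte 2 = 0x0A: mode=DATA remaining=6 emitted=0 chunks_done=0
Byte 3 = 'k': mode=DATA remaining=5 emitted=1 chunks_done=0
Byte 4 = 'z': mode=DATA remaining=4 emitted=2 chunks_done=0
Byte 5 = 't': mode=DATA remaining=3 emitted=3 chunks_done=0
Byte 6 = 'd': mode=DATA remaining=2 emitted=4 chunks_done=0
Byte 7 = 'z': mode=DATA remaining=1 emitted=5 chunks_done=0
Byte 8 = 'u': mode=DATA_DONE remaining=0 emitted=6 chunks_done=0
Byte 9 = 0x0D: mode=DATA_CR remaining=0 emitted=6 chunks_done=0
Byte 10 = 0x0A: mode=SIZE remaining=0 emitted=6 chunks_done=1
Byte 11 = '4': mode=SIZE remaining=0 emitted=6 chunks_done=1
Byte 12 = 0x0D: mode=SIZE_CR remaining=0 emitted=6 chunks_done=1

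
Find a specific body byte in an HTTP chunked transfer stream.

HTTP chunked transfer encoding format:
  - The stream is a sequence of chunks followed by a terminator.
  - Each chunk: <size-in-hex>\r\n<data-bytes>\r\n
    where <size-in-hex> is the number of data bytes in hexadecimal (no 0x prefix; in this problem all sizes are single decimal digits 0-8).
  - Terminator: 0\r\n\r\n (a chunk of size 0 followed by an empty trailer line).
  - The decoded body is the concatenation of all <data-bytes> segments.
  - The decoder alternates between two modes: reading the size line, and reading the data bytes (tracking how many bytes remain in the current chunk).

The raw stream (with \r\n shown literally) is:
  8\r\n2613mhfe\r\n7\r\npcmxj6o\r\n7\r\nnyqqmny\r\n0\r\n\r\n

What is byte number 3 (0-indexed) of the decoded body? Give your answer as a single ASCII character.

Chunk 1: stream[0..1]='8' size=0x8=8, data at stream[3..11]='2613mhfe' -> body[0..8], body so far='2613mhfe'
Chunk 2: stream[13..14]='7' size=0x7=7, data at stream[16..23]='pcmxj6o' -> body[8..15], body so far='2613mhfepcmxj6o'
Chunk 3: stream[25..26]='7' size=0x7=7, data at stream[28..35]='nyqqmny' -> body[15..22], body so far='2613mhfepcmxj6onyqqmny'
Chunk 4: stream[37..38]='0' size=0 (terminator). Final body='2613mhfepcmxj6onyqqmny' (22 bytes)
Body byte 3 = '3'

Answer: 3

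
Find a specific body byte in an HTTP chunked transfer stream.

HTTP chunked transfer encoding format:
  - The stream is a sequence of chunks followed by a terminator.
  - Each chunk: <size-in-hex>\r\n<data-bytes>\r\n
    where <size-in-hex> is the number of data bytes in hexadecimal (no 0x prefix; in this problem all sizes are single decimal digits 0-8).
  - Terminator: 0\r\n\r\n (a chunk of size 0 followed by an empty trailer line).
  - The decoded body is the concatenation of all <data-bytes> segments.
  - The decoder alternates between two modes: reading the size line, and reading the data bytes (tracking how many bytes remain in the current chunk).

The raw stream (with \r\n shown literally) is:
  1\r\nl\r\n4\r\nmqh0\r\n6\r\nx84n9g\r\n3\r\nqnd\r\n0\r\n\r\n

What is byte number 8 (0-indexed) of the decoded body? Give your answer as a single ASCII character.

Answer: n

Derivation:
Chunk 1: stream[0..1]='1' size=0x1=1, data at stream[3..4]='l' -> body[0..1], body so far='l'
Chunk 2: stream[6..7]='4' size=0x4=4, data at stream[9..13]='mqh0' -> body[1..5], body so far='lmqh0'
Chunk 3: stream[15..16]='6' size=0x6=6, data at stream[18..24]='x84n9g' -> body[5..11], body so far='lmqh0x84n9g'
Chunk 4: stream[26..27]='3' size=0x3=3, data at stream[29..32]='qnd' -> body[11..14], body so far='lmqh0x84n9gqnd'
Chunk 5: stream[34..35]='0' size=0 (terminator). Final body='lmqh0x84n9gqnd' (14 bytes)
Body byte 8 = 'n'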